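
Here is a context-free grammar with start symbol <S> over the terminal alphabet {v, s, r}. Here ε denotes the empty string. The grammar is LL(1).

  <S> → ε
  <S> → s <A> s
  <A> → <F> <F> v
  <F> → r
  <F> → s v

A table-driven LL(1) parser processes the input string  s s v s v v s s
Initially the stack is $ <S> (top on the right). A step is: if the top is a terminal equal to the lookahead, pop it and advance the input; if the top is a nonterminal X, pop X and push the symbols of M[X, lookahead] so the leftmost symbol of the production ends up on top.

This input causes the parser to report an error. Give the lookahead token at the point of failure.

s

      Stack          Input              Action
   1  $ <S>          s s v s v v s s $  expand <S> → s <A> s
   2  $ s <A> s      s s v s v v s s $  match s
   3  $ s <A>        s v s v v s s $    expand <A> → <F> <F> v
   4  $ s v <F> <F>  s v s v v s s $    expand <F> → s v
   5  $ s v <F> v s  s v s v v s s $    match s
   6  $ s v <F> v    v s v v s s $      match v
   7  $ s v <F>      s v v s s $        expand <F> → s v
   8  $ s v v s      s v v s s $        match s
   9  $ s v v        v v s s $          match v
  10  $ s v          v s s $            match v
  11  $ s            s s $              match s
  12  $              s $                error: stack empty but input remains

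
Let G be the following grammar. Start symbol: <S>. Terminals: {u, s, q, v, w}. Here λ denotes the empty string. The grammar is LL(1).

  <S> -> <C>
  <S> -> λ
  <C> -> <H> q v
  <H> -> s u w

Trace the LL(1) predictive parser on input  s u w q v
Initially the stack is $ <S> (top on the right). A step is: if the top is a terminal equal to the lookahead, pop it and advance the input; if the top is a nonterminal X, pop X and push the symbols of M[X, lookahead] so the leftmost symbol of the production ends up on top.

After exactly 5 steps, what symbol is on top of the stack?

w

step 1: stack=$ <S>  input=s u w q v $  — expand <S> -> <C>
step 2: stack=$ <C>  input=s u w q v $  — expand <C> -> <H> q v
step 3: stack=$ v q <H>  input=s u w q v $  — expand <H> -> s u w
step 4: stack=$ v q w u s  input=s u w q v $  — match s
step 5: stack=$ v q w u  input=u w q v $  — match u
Stack after step 5: $ v q w (top = w).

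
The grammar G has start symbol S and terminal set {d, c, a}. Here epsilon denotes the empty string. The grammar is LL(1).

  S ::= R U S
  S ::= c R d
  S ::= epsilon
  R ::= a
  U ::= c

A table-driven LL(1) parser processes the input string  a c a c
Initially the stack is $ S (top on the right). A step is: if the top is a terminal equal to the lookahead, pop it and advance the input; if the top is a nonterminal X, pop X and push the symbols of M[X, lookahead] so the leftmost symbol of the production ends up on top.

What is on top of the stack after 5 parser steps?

S

step 1: stack=$ S  input=a c a c $  — expand S ::= R U S
step 2: stack=$ S U R  input=a c a c $  — expand R ::= a
step 3: stack=$ S U a  input=a c a c $  — match a
step 4: stack=$ S U  input=c a c $  — expand U ::= c
step 5: stack=$ S c  input=c a c $  — match c
Stack after step 5: $ S (top = S).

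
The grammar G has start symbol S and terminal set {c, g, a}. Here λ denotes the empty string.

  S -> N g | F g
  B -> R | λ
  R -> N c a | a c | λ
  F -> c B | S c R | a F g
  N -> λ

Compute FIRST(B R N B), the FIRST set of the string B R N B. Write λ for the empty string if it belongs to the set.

FIRST(N) = {λ}
FIRST(R) = {λ, a, c}  (via N c a)
FIRST(B) = {λ, a, c}  (via R)
FIRST(S) = {a, c, g}  (via N g, F g)
FIRST(F) = {a, c, g}  (via S c R)
FIRST(B R N B): take FIRST of each symbol in turn, carrying on past any symbol whose FIRST contains λ; result {λ, a, c}.

{λ, a, c}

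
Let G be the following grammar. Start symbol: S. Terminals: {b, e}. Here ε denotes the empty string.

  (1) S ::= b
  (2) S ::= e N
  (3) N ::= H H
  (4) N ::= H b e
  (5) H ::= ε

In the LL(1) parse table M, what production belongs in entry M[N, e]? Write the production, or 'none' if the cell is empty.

none

FIRST(S) = {b, e}
FIRST(H) = {ε}
FIRST(N) = {ε, b}  (via H H, H b e)
FOLLOW(S) includes $ since S is the start symbol.
FOLLOW(S): S appears on no right-hand side. Thus FOLLOW(S) = {$}.
FOLLOW(N): in S::=e N, the suffix after N is empty, so FOLLOW(N) ⊇ FOLLOW(S) = {$}. Thus FOLLOW(N) = {$}.
For N ::= H H: FIRST(H H) = {ε}, so it goes in M[N, t] for t ∈ {}; since ε ∈ FIRST, also for every t ∈ FOLLOW(N) = {$}.
For N ::= H b e: FIRST(H b e) = {b}, so it goes in M[N, t] for t ∈ {b}.
None of these place a production in M[N, e].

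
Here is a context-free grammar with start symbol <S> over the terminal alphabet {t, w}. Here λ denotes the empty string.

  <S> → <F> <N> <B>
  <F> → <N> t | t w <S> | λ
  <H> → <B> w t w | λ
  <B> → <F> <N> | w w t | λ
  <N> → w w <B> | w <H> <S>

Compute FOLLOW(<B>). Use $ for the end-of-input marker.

{$, t, w}

FIRST(<N>): from <N>→w w <B> we get {w}; from <N>→w <H> <S> we get {w}. So FIRST(<N>) = {w}.
FIRST(<F>): from <F>→<N> t we get {w}; from <F>→t w <S> we get {t}; from <F>→λ we get {λ}. So FIRST(<F>) = {λ, t, w}.
FIRST(<S>): from <S>→<F> <N> <B> we get {t, w}. So FIRST(<S>) = {t, w}.
FIRST(<B>): from <B>→<F> <N> we get {t, w}; from <B>→w w t we get {w}; from <B>→λ we get {λ}. So FIRST(<B>) = {λ, t, w}.
FIRST(<H>): from <H>→<B> w t w we get {t, w}; from <H>→λ we get {λ}. So FIRST(<H>) = {λ, t, w}.
FOLLOW(<S>) includes $ since <S> is the start symbol.
FOLLOW(<F>): in <S>→<F> <N> <B>, <F> is followed by <N> <B> with FIRST {w}; in <B>→<F> <N>, <F> is followed by <N> with FIRST {w}. Thus FOLLOW(<F>) = {w}.
FOLLOW(<H>): in <N>→w <H> <S>, <H> is followed by <S> with FIRST {t, w}. Thus FOLLOW(<H>) = {t, w}.
FOLLOW(<S>): in <F>→t w <S>, the suffix after <S> is empty, so FOLLOW(<S>) ⊇ FOLLOW(<F>) = {w}; in <N>→w <H> <S>, the suffix after <S> is empty, so FOLLOW(<S>) ⊇ FOLLOW(<N>) = {$, t, w}. Thus FOLLOW(<S>) = {$, t, w}.
FOLLOW(<B>): in <S>→<F> <N> <B>, the suffix after <B> is empty, so FOLLOW(<B>) ⊇ FOLLOW(<S>) = {$, t, w}; in <H>→<B> w t w, <B> is followed by w t w with FIRST {w}; in <N>→w w <B>, the suffix after <B> is empty, so FOLLOW(<B>) ⊇ FOLLOW(<N>) = {$, t, w}. Thus FOLLOW(<B>) = {$, t, w}.
FOLLOW(<N>): in <S>→<F> <N> <B>, <N> is followed by <B> with FIRST {λ, t, w}; in <S>→<F> <N> <B>, the suffix after <N> is nullable, so FOLLOW(<N>) ⊇ FOLLOW(<S>) = {$, t, w}; in <F>→<N> t, <N> is followed by t with FIRST {t}; in <B>→<F> <N>, the suffix after <N> is empty, so FOLLOW(<N>) ⊇ FOLLOW(<B>) = {$, t, w}. Thus FOLLOW(<N>) = {$, t, w}.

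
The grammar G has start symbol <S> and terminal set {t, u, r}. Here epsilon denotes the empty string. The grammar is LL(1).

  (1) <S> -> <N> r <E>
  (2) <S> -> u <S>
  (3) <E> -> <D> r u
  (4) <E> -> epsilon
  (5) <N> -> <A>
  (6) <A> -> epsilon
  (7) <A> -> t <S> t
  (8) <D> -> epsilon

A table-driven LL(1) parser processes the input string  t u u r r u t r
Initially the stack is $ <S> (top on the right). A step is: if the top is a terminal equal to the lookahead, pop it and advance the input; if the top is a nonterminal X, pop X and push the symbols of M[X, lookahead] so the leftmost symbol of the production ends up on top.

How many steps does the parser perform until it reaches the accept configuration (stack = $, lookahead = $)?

step 1: stack=$ <S>  input=t u u r r u t r $  — expand <S> -> <N> r <E>
step 2: stack=$ <E> r <N>  input=t u u r r u t r $  — expand <N> -> <A>
step 3: stack=$ <E> r <A>  input=t u u r r u t r $  — expand <A> -> t <S> t
step 4: stack=$ <E> r t <S> t  input=t u u r r u t r $  — match t
step 5: stack=$ <E> r t <S>  input=u u r r u t r $  — expand <S> -> u <S>
step 6: stack=$ <E> r t <S> u  input=u u r r u t r $  — match u
step 7: stack=$ <E> r t <S>  input=u r r u t r $  — expand <S> -> u <S>
step 8: stack=$ <E> r t <S> u  input=u r r u t r $  — match u
step 9: stack=$ <E> r t <S>  input=r r u t r $  — expand <S> -> <N> r <E>
step 10: stack=$ <E> r t <E> r <N>  input=r r u t r $  — expand <N> -> <A>
step 11: stack=$ <E> r t <E> r <A>  input=r r u t r $  — expand <A> -> epsilon
step 12: stack=$ <E> r t <E> r  input=r r u t r $  — match r
step 13: stack=$ <E> r t <E>  input=r u t r $  — expand <E> -> <D> r u
step 14: stack=$ <E> r t u r <D>  input=r u t r $  — expand <D> -> epsilon
step 15: stack=$ <E> r t u r  input=r u t r $  — match r
step 16: stack=$ <E> r t u  input=u t r $  — match u
step 17: stack=$ <E> r t  input=t r $  — match t
step 18: stack=$ <E> r  input=r $  — match r
step 19: stack=$ <E>  input=$  — expand <E> -> epsilon
Accept reached after 19 steps.

19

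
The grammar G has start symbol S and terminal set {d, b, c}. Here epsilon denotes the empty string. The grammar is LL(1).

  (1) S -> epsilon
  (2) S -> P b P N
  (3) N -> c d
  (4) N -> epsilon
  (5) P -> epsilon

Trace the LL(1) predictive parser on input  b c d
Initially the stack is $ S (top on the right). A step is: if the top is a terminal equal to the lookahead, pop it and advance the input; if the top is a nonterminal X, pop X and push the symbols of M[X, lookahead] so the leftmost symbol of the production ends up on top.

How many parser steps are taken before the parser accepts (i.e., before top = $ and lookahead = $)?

7

step 1: stack=$ S  input=b c d $  — expand S -> P b P N
step 2: stack=$ N P b P  input=b c d $  — expand P -> epsilon
step 3: stack=$ N P b  input=b c d $  — match b
step 4: stack=$ N P  input=c d $  — expand P -> epsilon
step 5: stack=$ N  input=c d $  — expand N -> c d
step 6: stack=$ d c  input=c d $  — match c
step 7: stack=$ d  input=d $  — match d
Accept reached after 7 steps.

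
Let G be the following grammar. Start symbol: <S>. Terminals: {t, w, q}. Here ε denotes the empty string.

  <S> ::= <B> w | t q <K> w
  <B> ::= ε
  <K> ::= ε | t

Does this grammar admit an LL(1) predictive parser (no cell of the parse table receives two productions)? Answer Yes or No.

FIRST(<S>) = {t, w}
FIRST(<B>) = {ε}
FIRST(<K>) = {ε, t}
FOLLOW(<S>) = {$}
FOLLOW(<B>) = {w}
FOLLOW(<K>) = {w}
Each cell of M receives at most one production.

Yes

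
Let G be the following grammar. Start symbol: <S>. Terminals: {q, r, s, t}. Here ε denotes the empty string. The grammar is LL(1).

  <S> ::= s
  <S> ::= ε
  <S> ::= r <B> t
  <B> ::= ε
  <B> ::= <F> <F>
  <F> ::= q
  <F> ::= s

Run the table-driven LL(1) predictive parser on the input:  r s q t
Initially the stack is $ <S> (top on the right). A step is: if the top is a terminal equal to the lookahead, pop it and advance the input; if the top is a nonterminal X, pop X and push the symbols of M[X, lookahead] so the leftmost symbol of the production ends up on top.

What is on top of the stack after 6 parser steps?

     Stack        Input      Action
  1  $ <S>        r s q t $  expand <S> ::= r <B> t
  2  $ t <B> r    r s q t $  match r
  3  $ t <B>      s q t $    expand <B> ::= <F> <F>
  4  $ t <F> <F>  s q t $    expand <F> ::= s
  5  $ t <F> s    s q t $    match s
  6  $ t <F>      q t $      expand <F> ::= q
Stack after step 6: $ t q (top = q).

q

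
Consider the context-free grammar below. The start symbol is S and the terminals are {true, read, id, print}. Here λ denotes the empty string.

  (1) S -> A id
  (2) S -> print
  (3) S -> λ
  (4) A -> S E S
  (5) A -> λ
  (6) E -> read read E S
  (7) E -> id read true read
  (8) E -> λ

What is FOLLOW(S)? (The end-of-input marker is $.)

{$, id, print, read}

FIRST(E): from E->read read E S we get {read}; from E->id read true read we get {id}; from E->λ we get {λ}. So FIRST(E) = {λ, id, read}.
FIRST(S): from S->A id we get {id, print, read}; from S->print we get {print}; from S->λ we get {λ}. So FIRST(S) = {λ, id, print, read}.
FIRST(A): from A->S E S we get {λ, id, print, read}; from A->λ we get {λ}. So FIRST(A) = {λ, id, print, read}.
FOLLOW(S) includes $ since S is the start symbol.
FOLLOW(A): in S->A id, A is followed by id with FIRST {id}. Thus FOLLOW(A) = {id}.
FOLLOW(E): in A->S E S, E is followed by S with FIRST {λ, id, print, read}; in A->S E S, the suffix after E is nullable, so FOLLOW(E) ⊇ FOLLOW(A) = {id}; in E->read read E S, E is followed by S with FIRST {λ, id, print, read}; in E->read read E S, the suffix after E is nullable (adds nothing new). Thus FOLLOW(E) = {id, print, read}.
FOLLOW(S): in A->S E S (occurrence 1), S is followed by E S with FIRST {λ, id, print, read}; in A->S E S (occurrence 1), the suffix after S is nullable, so FOLLOW(S) ⊇ FOLLOW(A) = {id}; in A->S E S (occurrence 2), the suffix after S is empty, so FOLLOW(S) ⊇ FOLLOW(A) = {id}; in E->read read E S, the suffix after S is empty, so FOLLOW(S) ⊇ FOLLOW(E) = {id, print, read}. Thus FOLLOW(S) = {$, id, print, read}.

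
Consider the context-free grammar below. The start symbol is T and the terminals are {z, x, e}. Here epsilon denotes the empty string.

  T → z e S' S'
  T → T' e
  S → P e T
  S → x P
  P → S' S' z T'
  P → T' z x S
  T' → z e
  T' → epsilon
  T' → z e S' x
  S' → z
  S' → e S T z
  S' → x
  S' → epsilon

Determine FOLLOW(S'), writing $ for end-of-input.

FIRST(T'): from T'→z e we get {z}; from T'→epsilon we get {epsilon}; from T'→z e S' x we get {z}. So FIRST(T') = {epsilon, z}.
FIRST(S'): from S'→z we get {z}; from S'→e S T z we get {e}; from S'→x we get {x}; from S'→epsilon we get {epsilon}. So FIRST(S') = {epsilon, e, x, z}.
FIRST(T): from T→z e S' S' we get {z}; from T→T' e we get {e, z}. So FIRST(T) = {e, z}.
FIRST(P): from P→S' S' z T' we get {e, x, z}; from P→T' z x S we get {z}. So FIRST(P) = {e, x, z}.
FIRST(S): from S→P e T we get {e, x, z}; from S→x P we get {x}. So FIRST(S) = {e, x, z}.
FOLLOW(T) includes $ since T is the start symbol.
FOLLOW(T): in S→P e T, the suffix after T is empty, so FOLLOW(T) ⊇ FOLLOW(S) = {e, z}; in S'→e S T z, T is followed by z with FIRST {z}. Thus FOLLOW(T) = {$, e, z}.
FOLLOW(S'): in T→z e S' S' (occurrence 1), S' is followed by S' with FIRST {epsilon, e, x, z}; in T→z e S' S' (occurrence 1), the suffix after S' is nullable, so FOLLOW(S') ⊇ FOLLOW(T) = {$, e, z}; in T→z e S' S' (occurrence 2), the suffix after S' is empty, so FOLLOW(S') ⊇ FOLLOW(T) = {$, e, z}; in P→S' S' z T' (occurrence 1), S' is followed by S' z T' with FIRST {e, x, z}; in P→S' S' z T' (occurrence 2), S' is followed by z T' with FIRST {z}; in T'→z e S' x, S' is followed by x with FIRST {x}. Thus FOLLOW(S') = {$, e, x, z}.
FOLLOW(S): in P→T' z x S, the suffix after S is empty, so FOLLOW(S) ⊇ FOLLOW(P) = {e, z}; in S'→e S T z, S is followed by T z with FIRST {e, z}. Thus FOLLOW(S) = {e, z}.
FOLLOW(P): in S→P e T, P is followed by e T with FIRST {e}; in S→x P, the suffix after P is empty, so FOLLOW(P) ⊇ FOLLOW(S) = {e, z}. Thus FOLLOW(P) = {e, z}.
FOLLOW(T'): in T→T' e, T' is followed by e with FIRST {e}; in P→S' S' z T', the suffix after T' is empty, so FOLLOW(T') ⊇ FOLLOW(P) = {e, z}; in P→T' z x S, T' is followed by z x S with FIRST {z}. Thus FOLLOW(T') = {e, z}.

{$, e, x, z}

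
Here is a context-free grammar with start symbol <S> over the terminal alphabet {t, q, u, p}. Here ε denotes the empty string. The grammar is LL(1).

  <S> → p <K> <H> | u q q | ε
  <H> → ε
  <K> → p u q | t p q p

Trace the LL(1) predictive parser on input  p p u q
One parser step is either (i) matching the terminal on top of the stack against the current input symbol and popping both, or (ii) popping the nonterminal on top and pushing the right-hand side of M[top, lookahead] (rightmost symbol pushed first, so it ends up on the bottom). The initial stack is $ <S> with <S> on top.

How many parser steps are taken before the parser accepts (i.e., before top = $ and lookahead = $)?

7

step 1: stack=$ <S>  input=p p u q $  — expand <S> → p <K> <H>
step 2: stack=$ <H> <K> p  input=p p u q $  — match p
step 3: stack=$ <H> <K>  input=p u q $  — expand <K> → p u q
step 4: stack=$ <H> q u p  input=p u q $  — match p
step 5: stack=$ <H> q u  input=u q $  — match u
step 6: stack=$ <H> q  input=q $  — match q
step 7: stack=$ <H>  input=$  — expand <H> → ε
Accept reached after 7 steps.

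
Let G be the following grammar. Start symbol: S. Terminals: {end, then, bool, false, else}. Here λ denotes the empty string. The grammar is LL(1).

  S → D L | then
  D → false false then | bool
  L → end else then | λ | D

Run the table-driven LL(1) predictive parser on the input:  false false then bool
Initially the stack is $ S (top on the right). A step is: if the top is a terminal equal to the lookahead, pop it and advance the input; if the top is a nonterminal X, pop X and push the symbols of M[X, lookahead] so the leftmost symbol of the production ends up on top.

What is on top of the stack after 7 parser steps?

     Stack                 Input                    Action
  1  $ S                   false false then bool $  expand S → D L
  2  $ L D                 false false then bool $  expand D → false false then
  3  $ L then false false  false false then bool $  match false
  4  $ L then false        false then bool $        match false
  5  $ L then              then bool $              match then
  6  $ L                   bool $                   expand L → D
  7  $ D                   bool $                   expand D → bool
Stack after step 7: $ bool (top = bool).

bool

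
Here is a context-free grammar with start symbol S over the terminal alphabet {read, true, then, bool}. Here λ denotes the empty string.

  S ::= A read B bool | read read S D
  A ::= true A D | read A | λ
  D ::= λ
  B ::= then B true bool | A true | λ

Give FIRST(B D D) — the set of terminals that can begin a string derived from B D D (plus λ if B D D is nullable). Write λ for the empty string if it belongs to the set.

{λ, read, then, true}

FIRST(A) = {λ, read, true}
FIRST(D) = {λ}
FIRST(S) = {read, true}  (via A read B bool)
FIRST(B) = {λ, read, then, true}  (via A true)
FIRST(B D D): take FIRST of each symbol in turn, carrying on past any symbol whose FIRST contains λ; result {λ, read, then, true}.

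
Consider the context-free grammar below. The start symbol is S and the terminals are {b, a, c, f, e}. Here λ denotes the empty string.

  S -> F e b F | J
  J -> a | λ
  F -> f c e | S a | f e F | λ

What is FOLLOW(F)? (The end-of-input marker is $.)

FIRST(J): from J->a we get {a}; from J->λ we get {λ}. So FIRST(J) = {λ, a}.
FIRST(S): from S->F e b F we get {a, e, f}; from S->J we get {λ, a}. So FIRST(S) = {λ, a, e, f}.
FIRST(F): from F->f c e we get {f}; from F->S a we get {a, e, f}; from F->f e F we get {f}; from F->λ we get {λ}. So FIRST(F) = {λ, a, e, f}.
FOLLOW(S) includes $ since S is the start symbol.
FOLLOW(S): in F->S a, S is followed by a with FIRST {a}. Thus FOLLOW(S) = {$, a}.
FOLLOW(J): in S->J, the suffix after J is empty, so FOLLOW(J) ⊇ FOLLOW(S) = {$, a}. Thus FOLLOW(J) = {$, a}.
FOLLOW(F): in S->F e b F (occurrence 1), F is followed by e b F with FIRST {e}; in S->F e b F (occurrence 2), the suffix after F is empty, so FOLLOW(F) ⊇ FOLLOW(S) = {$, a}; in F->f e F, the suffix after F is empty (adds nothing new). Thus FOLLOW(F) = {$, a, e}.

{$, a, e}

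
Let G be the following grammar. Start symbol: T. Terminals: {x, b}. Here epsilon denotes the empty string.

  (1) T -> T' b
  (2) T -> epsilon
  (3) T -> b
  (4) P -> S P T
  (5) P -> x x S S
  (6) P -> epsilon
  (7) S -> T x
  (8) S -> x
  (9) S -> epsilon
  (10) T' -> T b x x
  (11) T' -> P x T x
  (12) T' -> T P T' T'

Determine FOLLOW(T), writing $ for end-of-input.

FIRST(T): from T->T' b we get {b, x}; from T->epsilon we get {epsilon}; from T->b we get {b}. So FIRST(T) = {epsilon, b, x}.
FIRST(S): from S->T x we get {b, x}; from S->x we get {x}; from S->epsilon we get {epsilon}. So FIRST(S) = {epsilon, b, x}.
FIRST(P): from P->S P T we get {epsilon, b, x}; from P->x x S S we get {x}; from P->epsilon we get {epsilon}. So FIRST(P) = {epsilon, b, x}.
FIRST(T'): from T'->T b x x we get {b, x}; from T'->P x T x we get {b, x}; from T'->T P T' T' we get {b, x}. So FIRST(T') = {b, x}.
FOLLOW(T) includes $ since T is the start symbol.
FOLLOW(P): in P->S P T, P is followed by T with FIRST {epsilon, b, x}; in P->S P T, the suffix after P is nullable (adds nothing new); in T'->P x T x, P is followed by x T x with FIRST {x}; in T'->T P T' T', P is followed by T' T' with FIRST {b, x}. Thus FOLLOW(P) = {b, x}.
FOLLOW(T): in P->S P T, the suffix after T is empty, so FOLLOW(T) ⊇ FOLLOW(P) = {b, x}; in S->T x, T is followed by x with FIRST {x}; in T'->T b x x, T is followed by b x x with FIRST {b}; in T'->P x T x, T is followed by x with FIRST {x}; in T'->T P T' T', T is followed by P T' T' with FIRST {b, x}. Thus FOLLOW(T) = {$, b, x}.
FOLLOW(S): in P->S P T, S is followed by P T with FIRST {epsilon, b, x}; in P->S P T, the suffix after S is nullable, so FOLLOW(S) ⊇ FOLLOW(P) = {b, x}; in P->x x S S (occurrence 1), S is followed by S with FIRST {epsilon, b, x}; in P->x x S S (occurrence 1), the suffix after S is nullable, so FOLLOW(S) ⊇ FOLLOW(P) = {b, x}; in P->x x S S (occurrence 2), the suffix after S is empty, so FOLLOW(S) ⊇ FOLLOW(P) = {b, x}. Thus FOLLOW(S) = {b, x}.
FOLLOW(T'): in T->T' b, T' is followed by b with FIRST {b}; in T'->T P T' T' (occurrence 1), T' is followed by T' with FIRST {b, x}; in T'->T P T' T' (occurrence 2), the suffix after T' is empty (adds nothing new). Thus FOLLOW(T') = {b, x}.

{$, b, x}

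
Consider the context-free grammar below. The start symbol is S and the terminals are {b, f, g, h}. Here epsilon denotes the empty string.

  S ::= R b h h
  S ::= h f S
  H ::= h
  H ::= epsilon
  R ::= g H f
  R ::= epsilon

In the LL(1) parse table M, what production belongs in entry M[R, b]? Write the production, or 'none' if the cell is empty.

R ::= epsilon

FIRST(H) = {epsilon, h}
FIRST(R) = {epsilon, g}
FIRST(S) = {b, g, h}  (via R b h h)
FOLLOW(S) includes $ since S is the start symbol.
FOLLOW(R): in S::=R b h h, R is followed by b h h with FIRST {b}. Thus FOLLOW(R) = {b}.
For R ::= g H f: FIRST(g H f) = {g}, so it goes in M[R, t] for t ∈ {g}.
For R ::= epsilon: FIRST(epsilon) = {epsilon}, so it goes in M[R, t] for t ∈ {}; since epsilon ∈ FIRST, also for every t ∈ FOLLOW(R) = {b}.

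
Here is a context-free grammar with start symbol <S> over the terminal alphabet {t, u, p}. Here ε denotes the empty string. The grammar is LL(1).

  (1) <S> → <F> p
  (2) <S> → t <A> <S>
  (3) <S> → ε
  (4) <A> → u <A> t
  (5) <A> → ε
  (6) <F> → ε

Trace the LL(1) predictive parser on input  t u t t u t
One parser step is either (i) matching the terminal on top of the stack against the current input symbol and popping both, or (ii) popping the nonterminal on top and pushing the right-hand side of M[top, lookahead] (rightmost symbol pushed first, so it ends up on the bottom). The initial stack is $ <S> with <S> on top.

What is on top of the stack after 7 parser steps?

t

step 1: stack=$ <S>  input=t u t t u t $  — expand <S> → t <A> <S>
step 2: stack=$ <S> <A> t  input=t u t t u t $  — match t
step 3: stack=$ <S> <A>  input=u t t u t $  — expand <A> → u <A> t
step 4: stack=$ <S> t <A> u  input=u t t u t $  — match u
step 5: stack=$ <S> t <A>  input=t t u t $  — expand <A> → ε
step 6: stack=$ <S> t  input=t t u t $  — match t
step 7: stack=$ <S>  input=t u t $  — expand <S> → t <A> <S>
Stack after step 7: $ <S> <A> t (top = t).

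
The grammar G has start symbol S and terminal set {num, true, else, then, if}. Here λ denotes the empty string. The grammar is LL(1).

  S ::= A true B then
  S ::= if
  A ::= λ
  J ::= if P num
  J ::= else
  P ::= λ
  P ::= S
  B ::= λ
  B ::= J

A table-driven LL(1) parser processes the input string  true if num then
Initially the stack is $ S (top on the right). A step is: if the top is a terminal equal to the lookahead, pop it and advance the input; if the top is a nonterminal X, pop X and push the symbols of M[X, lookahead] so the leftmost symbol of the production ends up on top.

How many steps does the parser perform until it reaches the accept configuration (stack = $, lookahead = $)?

9

step 1: stack=$ S  input=true if num then $  — expand S ::= A true B then
step 2: stack=$ then B true A  input=true if num then $  — expand A ::= λ
step 3: stack=$ then B true  input=true if num then $  — match true
step 4: stack=$ then B  input=if num then $  — expand B ::= J
step 5: stack=$ then J  input=if num then $  — expand J ::= if P num
step 6: stack=$ then num P if  input=if num then $  — match if
step 7: stack=$ then num P  input=num then $  — expand P ::= λ
step 8: stack=$ then num  input=num then $  — match num
step 9: stack=$ then  input=then $  — match then
Accept reached after 9 steps.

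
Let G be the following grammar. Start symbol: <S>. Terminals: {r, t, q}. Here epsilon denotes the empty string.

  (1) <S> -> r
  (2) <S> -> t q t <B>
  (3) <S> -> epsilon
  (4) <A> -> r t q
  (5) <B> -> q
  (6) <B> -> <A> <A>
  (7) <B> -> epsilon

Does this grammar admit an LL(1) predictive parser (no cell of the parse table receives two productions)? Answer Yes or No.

Yes

FIRST(<S>) = {epsilon, r, t}
FIRST(<A>) = {r}
FIRST(<B>) = {epsilon, q, r}
FOLLOW(<S>) = {$}
FOLLOW(<A>) = {$, r}
FOLLOW(<B>) = {$}
Each cell of M receives at most one production.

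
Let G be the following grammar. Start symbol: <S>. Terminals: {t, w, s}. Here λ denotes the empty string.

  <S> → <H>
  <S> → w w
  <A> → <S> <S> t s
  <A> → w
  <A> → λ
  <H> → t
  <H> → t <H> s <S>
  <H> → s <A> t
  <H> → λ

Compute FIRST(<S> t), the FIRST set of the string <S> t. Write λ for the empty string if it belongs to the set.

FIRST(<H>): from <H>→t we get {t}; from <H>→t <H> s <S> we get {t}; from <H>→s <A> t we get {s}; from <H>→λ we get {λ}. So FIRST(<H>) = {λ, s, t}.
FIRST(<S>): from <S>→<H> we get {λ, s, t}; from <S>→w w we get {w}. So FIRST(<S>) = {λ, s, t, w}.
FIRST(<A>): from <A>→<S> <S> t s we get {s, t, w}; from <A>→w we get {w}; from <A>→λ we get {λ}. So FIRST(<A>) = {λ, s, t, w}.
FIRST(<S> t): take FIRST of each symbol in turn, carrying on past any symbol whose FIRST contains λ; result {s, t, w}.

{s, t, w}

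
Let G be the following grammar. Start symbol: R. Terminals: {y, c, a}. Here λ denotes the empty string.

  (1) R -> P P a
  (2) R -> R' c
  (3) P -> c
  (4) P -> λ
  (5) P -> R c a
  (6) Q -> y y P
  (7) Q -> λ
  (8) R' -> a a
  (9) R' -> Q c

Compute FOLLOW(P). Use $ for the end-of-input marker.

FIRST(Q) = {λ, y}
FIRST(R') = {a, c, y}  (via Q c)
FIRST(R) = {a, c, y}  (via P P a, R' c)
FIRST(P) = {λ, a, c, y}  (via R c a)
FOLLOW(R) includes $ since R is the start symbol.
FOLLOW(R): in P->R c a, R is followed by c a with FIRST {c}. Thus FOLLOW(R) = {$, c}.
FOLLOW(Q): in R'->Q c, Q is followed by c with FIRST {c}. Thus FOLLOW(Q) = {c}.
FOLLOW(P): in R->P P a (occurrence 1), P is followed by P a with FIRST {a, c, y}; in R->P P a (occurrence 2), P is followed by a with FIRST {a}; in Q->y y P, the suffix after P is empty, so FOLLOW(P) ⊇ FOLLOW(Q) = {c}. Thus FOLLOW(P) = {a, c, y}.
FOLLOW(R'): in R->R' c, R' is followed by c with FIRST {c}. Thus FOLLOW(R') = {c}.

{a, c, y}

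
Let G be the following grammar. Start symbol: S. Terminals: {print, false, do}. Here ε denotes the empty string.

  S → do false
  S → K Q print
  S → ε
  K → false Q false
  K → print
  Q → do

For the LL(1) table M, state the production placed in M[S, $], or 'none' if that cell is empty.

S → ε

FIRST(K) = {false, print}
FIRST(Q) = {do}
FIRST(S) = {ε, do, false, print}  (via K Q print)
FOLLOW(S) includes $ since S is the start symbol.
FOLLOW(S): S appears on no right-hand side. Thus FOLLOW(S) = {$}.
For S → do false: FIRST(do false) = {do}, so it goes in M[S, t] for t ∈ {do}.
For S → K Q print: FIRST(K Q print) = {false, print}, so it goes in M[S, t] for t ∈ {false, print}.
For S → ε: FIRST(ε) = {ε}, so it goes in M[S, t] for t ∈ {}; since ε ∈ FIRST, also for every t ∈ FOLLOW(S) = {$}.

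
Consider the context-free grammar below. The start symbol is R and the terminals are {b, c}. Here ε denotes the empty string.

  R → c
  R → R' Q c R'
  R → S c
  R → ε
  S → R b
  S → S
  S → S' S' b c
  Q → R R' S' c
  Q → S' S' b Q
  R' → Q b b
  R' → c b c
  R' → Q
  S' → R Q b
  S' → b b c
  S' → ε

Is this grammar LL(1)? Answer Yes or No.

FIRST(R) = {ε, b, c}
FIRST(S) = {b, c}
FIRST(Q) = {b, c}
FIRST(R') = {b, c}
FIRST(S') = {ε, b, c}
FOLLOW(R) = {$, b, c}
FOLLOW(S) = {c}
FOLLOW(Q) = {$, b, c}
FOLLOW(R') = {$, b, c}
FOLLOW(S') = {b, c}
Cell M[Q, b] receives both Q → R R' S' c and Q → S' S' b Q — the grammar is not LL(1).

No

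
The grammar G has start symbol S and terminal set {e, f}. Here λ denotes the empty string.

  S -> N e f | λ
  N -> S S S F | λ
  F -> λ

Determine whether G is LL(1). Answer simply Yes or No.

No

FIRST(S) = {λ, e}
FIRST(N) = {λ, e}
FIRST(F) = {λ}
FOLLOW(S) = {$, e}
FOLLOW(N) = {e}
FOLLOW(F) = {e}
Cell M[N, e] receives both N -> S S S F and N -> λ — the grammar is not LL(1).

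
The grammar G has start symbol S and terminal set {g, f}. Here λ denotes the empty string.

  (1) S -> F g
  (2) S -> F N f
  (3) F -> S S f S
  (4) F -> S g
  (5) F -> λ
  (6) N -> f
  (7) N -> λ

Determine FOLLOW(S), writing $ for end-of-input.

FIRST(N) = {λ, f}
FIRST(S) = {f, g}  (via F g, F N f)
FIRST(F) = {λ, f, g}  (via S S f S, S g)
FOLLOW(S) includes $ since S is the start symbol.
FOLLOW(F): in S->F g, F is followed by g with FIRST {g}; in S->F N f, F is followed by N f with FIRST {f}. Thus FOLLOW(F) = {f, g}.
FOLLOW(S): in F->S S f S (occurrence 1), S is followed by S f S with FIRST {f, g}; in F->S S f S (occurrence 2), S is followed by f S with FIRST {f}; in F->S S f S (occurrence 3), the suffix after S is empty, so FOLLOW(S) ⊇ FOLLOW(F) = {f, g}; in F->S g, S is followed by g with FIRST {g}. Thus FOLLOW(S) = {$, f, g}.
FOLLOW(N): in S->F N f, N is followed by f with FIRST {f}. Thus FOLLOW(N) = {f}.

{$, f, g}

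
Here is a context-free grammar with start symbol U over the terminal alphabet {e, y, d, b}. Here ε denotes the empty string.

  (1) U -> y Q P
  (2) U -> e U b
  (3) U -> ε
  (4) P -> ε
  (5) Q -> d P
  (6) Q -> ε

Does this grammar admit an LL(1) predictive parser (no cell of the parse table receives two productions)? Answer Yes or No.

FIRST(U) = {ε, e, y}
FIRST(P) = {ε}
FIRST(Q) = {ε, d}
FOLLOW(U) = {$, b}
FOLLOW(P) = {$, b}
FOLLOW(Q) = {$, b}
Each cell of M receives at most one production.

Yes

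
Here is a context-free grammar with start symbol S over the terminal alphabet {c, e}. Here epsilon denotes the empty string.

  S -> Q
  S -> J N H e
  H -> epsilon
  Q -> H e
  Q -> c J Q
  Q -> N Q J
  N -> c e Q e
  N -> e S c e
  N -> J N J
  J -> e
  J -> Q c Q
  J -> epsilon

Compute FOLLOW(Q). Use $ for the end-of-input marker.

FIRST(H): from H->epsilon we get {epsilon}. So FIRST(H) = {epsilon}.
FIRST(S): from S->Q we get {c, e}; from S->J N H e we get {c, e}. So FIRST(S) = {c, e}.
FIRST(Q): from Q->H e we get {e}; from Q->c J Q we get {c}; from Q->N Q J we get {c, e}. So FIRST(Q) = {c, e}.
FIRST(J): from J->e we get {e}; from J->Q c Q we get {c, e}; from J->epsilon we get {epsilon}. So FIRST(J) = {epsilon, c, e}.
FIRST(N): from N->c e Q e we get {c}; from N->e S c e we get {e}; from N->J N J we get {c, e}. So FIRST(N) = {c, e}.
FOLLOW(S) includes $ since S is the start symbol.
FOLLOW(S): in N->e S c e, S is followed by c e with FIRST {c}. Thus FOLLOW(S) = {$, c}.
FOLLOW(H): in S->J N H e, H is followed by e with FIRST {e}; in Q->H e, H is followed by e with FIRST {e}. Thus FOLLOW(H) = {e}.
FOLLOW(N): in S->J N H e, N is followed by H e with FIRST {e}; in Q->N Q J, N is followed by Q J with FIRST {c, e}; in N->J N J, N is followed by J with FIRST {epsilon, c, e}; in N->J N J, the suffix after N is nullable (adds nothing new). Thus FOLLOW(N) = {c, e}.
FOLLOW(Q): in S->Q, the suffix after Q is empty, so FOLLOW(Q) ⊇ FOLLOW(S) = {$, c}; in Q->c J Q, the suffix after Q is empty (adds nothing new); in Q->N Q J, Q is followed by J with FIRST {epsilon, c, e}; in Q->N Q J, the suffix after Q is nullable (adds nothing new); in N->c e Q e, Q is followed by e with FIRST {e}; in J->Q c Q (occurrence 1), Q is followed by c Q with FIRST {c}; in J->Q c Q (occurrence 2), the suffix after Q is empty, so FOLLOW(Q) ⊇ FOLLOW(J) = {$, c, e}. Thus FOLLOW(Q) = {$, c, e}.
FOLLOW(J): in S->J N H e, J is followed by N H e with FIRST {c, e}; in Q->c J Q, J is followed by Q with FIRST {c, e}; in Q->N Q J, the suffix after J is empty, so FOLLOW(J) ⊇ FOLLOW(Q) = {$, c, e}; in N->J N J (occurrence 1), J is followed by N J with FIRST {c, e}; in N->J N J (occurrence 2), the suffix after J is empty, so FOLLOW(J) ⊇ FOLLOW(N) = {c, e}. Thus FOLLOW(J) = {$, c, e}.

{$, c, e}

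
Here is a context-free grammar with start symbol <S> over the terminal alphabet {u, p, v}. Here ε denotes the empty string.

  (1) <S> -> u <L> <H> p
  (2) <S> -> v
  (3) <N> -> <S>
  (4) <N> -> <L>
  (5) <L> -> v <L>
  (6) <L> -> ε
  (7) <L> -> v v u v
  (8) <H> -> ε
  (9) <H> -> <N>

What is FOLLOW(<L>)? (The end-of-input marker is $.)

FIRST(<S>): from <S>->u <L> <H> p we get {u}; from <S>->v we get {v}. So FIRST(<S>) = {u, v}.
FIRST(<L>): from <L>->v <L> we get {v}; from <L>->ε we get {ε}; from <L>->v v u v we get {v}. So FIRST(<L>) = {ε, v}.
FIRST(<N>): from <N>-><S> we get {u, v}; from <N>-><L> we get {ε, v}. So FIRST(<N>) = {ε, u, v}.
FIRST(<H>): from <H>->ε we get {ε}; from <H>-><N> we get {ε, u, v}. So FIRST(<H>) = {ε, u, v}.
FOLLOW(<S>) includes $ since <S> is the start symbol.
FOLLOW(<H>): in <S>->u <L> <H> p, <H> is followed by p with FIRST {p}. Thus FOLLOW(<H>) = {p}.
FOLLOW(<N>): in <H>-><N>, the suffix after <N> is empty, so FOLLOW(<N>) ⊇ FOLLOW(<H>) = {p}. Thus FOLLOW(<N>) = {p}.
FOLLOW(<S>): in <N>-><S>, the suffix after <S> is empty, so FOLLOW(<S>) ⊇ FOLLOW(<N>) = {p}. Thus FOLLOW(<S>) = {$, p}.
FOLLOW(<L>): in <S>->u <L> <H> p, <L> is followed by <H> p with FIRST {p, u, v}; in <N>-><L>, the suffix after <L> is empty, so FOLLOW(<L>) ⊇ FOLLOW(<N>) = {p}; in <L>->v <L>, the suffix after <L> is empty (adds nothing new). Thus FOLLOW(<L>) = {p, u, v}.

{p, u, v}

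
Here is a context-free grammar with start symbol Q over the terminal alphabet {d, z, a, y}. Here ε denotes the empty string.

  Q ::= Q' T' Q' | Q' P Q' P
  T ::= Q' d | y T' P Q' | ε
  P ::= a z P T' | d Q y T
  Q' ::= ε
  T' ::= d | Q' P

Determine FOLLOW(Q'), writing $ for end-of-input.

{$, a, d, y}

FIRST(P): from P::=a z P T' we get {a}; from P::=d Q y T we get {d}. So FIRST(P) = {a, d}.
FIRST(Q'): from Q'::=ε we get {ε}. So FIRST(Q') = {ε}.
FIRST(T): from T::=Q' d we get {d}; from T::=y T' P Q' we get {y}; from T::=ε we get {ε}. So FIRST(T) = {ε, d, y}.
FIRST(T'): from T'::=d we get {d}; from T'::=Q' P we get {a, d}. So FIRST(T') = {a, d}.
FIRST(Q): from Q::=Q' T' Q' we get {a, d}; from Q::=Q' P Q' P we get {a, d}. So FIRST(Q) = {a, d}.
FOLLOW(Q) includes $ since Q is the start symbol.
FOLLOW(Q): in P::=d Q y T, Q is followed by y T with FIRST {y}. Thus FOLLOW(Q) = {$, y}.
FOLLOW(T): in P::=d Q y T, the suffix after T is empty, so FOLLOW(T) ⊇ FOLLOW(P) = {$, a, d, y}. Thus FOLLOW(T) = {$, a, d, y}.
FOLLOW(Q'): in Q::=Q' T' Q' (occurrence 1), Q' is followed by T' Q' with FIRST {a, d}; in Q::=Q' T' Q' (occurrence 2), the suffix after Q' is empty, so FOLLOW(Q') ⊇ FOLLOW(Q) = {$, y}; in Q::=Q' P Q' P (occurrence 1), Q' is followed by P Q' P with FIRST {a, d}; in Q::=Q' P Q' P (occurrence 2), Q' is followed by P with FIRST {a, d}; in T::=Q' d, Q' is followed by d with FIRST {d}; in T::=y T' P Q', the suffix after Q' is empty, so FOLLOW(Q') ⊇ FOLLOW(T) = {$, a, d, y}; in T'::=Q' P, Q' is followed by P with FIRST {a, d}. Thus FOLLOW(Q') = {$, a, d, y}.
FOLLOW(P): in Q::=Q' P Q' P (occurrence 1), P is followed by Q' P with FIRST {a, d}; in Q::=Q' P Q' P (occurrence 2), the suffix after P is empty, so FOLLOW(P) ⊇ FOLLOW(Q) = {$, y}; in T::=y T' P Q', P is followed by Q' with FIRST {ε}; in T::=y T' P Q', the suffix after P is nullable, so FOLLOW(P) ⊇ FOLLOW(T) = {$, a, d, y}; in P::=a z P T', P is followed by T' with FIRST {a, d}; in T'::=Q' P, the suffix after P is empty, so FOLLOW(P) ⊇ FOLLOW(T') = {$, a, d, y}. Thus FOLLOW(P) = {$, a, d, y}.
FOLLOW(T'): in Q::=Q' T' Q', T' is followed by Q' with FIRST {ε}; in Q::=Q' T' Q', the suffix after T' is nullable, so FOLLOW(T') ⊇ FOLLOW(Q) = {$, y}; in T::=y T' P Q', T' is followed by P Q' with FIRST {a, d}; in P::=a z P T', the suffix after T' is empty, so FOLLOW(T') ⊇ FOLLOW(P) = {$, a, d, y}. Thus FOLLOW(T') = {$, a, d, y}.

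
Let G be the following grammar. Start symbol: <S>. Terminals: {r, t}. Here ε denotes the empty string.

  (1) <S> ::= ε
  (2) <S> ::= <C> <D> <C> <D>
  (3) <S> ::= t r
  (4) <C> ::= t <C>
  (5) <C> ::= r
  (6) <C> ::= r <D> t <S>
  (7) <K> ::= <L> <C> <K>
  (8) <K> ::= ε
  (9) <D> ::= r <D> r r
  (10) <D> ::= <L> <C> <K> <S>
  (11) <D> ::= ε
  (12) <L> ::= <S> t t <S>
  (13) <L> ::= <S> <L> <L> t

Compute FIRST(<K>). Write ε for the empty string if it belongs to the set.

{ε, r, t}

FIRST(<C>): from <C>::=t <C> we get {t}; from <C>::=r we get {r}; from <C>::=r <D> t <S> we get {r}. So FIRST(<C>) = {r, t}.
FIRST(<S>): from <S>::=ε we get {ε}; from <S>::=<C> <D> <C> <D> we get {r, t}; from <S>::=t r we get {t}. So FIRST(<S>) = {ε, r, t}.
FIRST(<L>): from <L>::=<S> t t <S> we get {r, t}; from <L>::=<S> <L> <L> t we get {r, t}. So FIRST(<L>) = {r, t}.
FIRST(<K>): from <K>::=<L> <C> <K> we get {r, t}; from <K>::=ε we get {ε}. So FIRST(<K>) = {ε, r, t}.
FIRST(<D>): from <D>::=r <D> r r we get {r}; from <D>::=<L> <C> <K> <S> we get {r, t}; from <D>::=ε we get {ε}. So FIRST(<D>) = {ε, r, t}.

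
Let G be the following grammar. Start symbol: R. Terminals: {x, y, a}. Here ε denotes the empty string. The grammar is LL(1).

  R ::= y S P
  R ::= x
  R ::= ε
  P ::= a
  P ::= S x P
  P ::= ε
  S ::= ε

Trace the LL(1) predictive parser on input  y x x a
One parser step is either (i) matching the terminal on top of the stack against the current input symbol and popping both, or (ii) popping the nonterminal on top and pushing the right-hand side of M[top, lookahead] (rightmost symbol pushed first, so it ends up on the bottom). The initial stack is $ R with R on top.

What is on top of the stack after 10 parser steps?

a

step 1: stack=$ R  input=y x x a $  — expand R ::= y S P
step 2: stack=$ P S y  input=y x x a $  — match y
step 3: stack=$ P S  input=x x a $  — expand S ::= ε
step 4: stack=$ P  input=x x a $  — expand P ::= S x P
step 5: stack=$ P x S  input=x x a $  — expand S ::= ε
step 6: stack=$ P x  input=x x a $  — match x
step 7: stack=$ P  input=x a $  — expand P ::= S x P
step 8: stack=$ P x S  input=x a $  — expand S ::= ε
step 9: stack=$ P x  input=x a $  — match x
step 10: stack=$ P  input=a $  — expand P ::= a
Stack after step 10: $ a (top = a).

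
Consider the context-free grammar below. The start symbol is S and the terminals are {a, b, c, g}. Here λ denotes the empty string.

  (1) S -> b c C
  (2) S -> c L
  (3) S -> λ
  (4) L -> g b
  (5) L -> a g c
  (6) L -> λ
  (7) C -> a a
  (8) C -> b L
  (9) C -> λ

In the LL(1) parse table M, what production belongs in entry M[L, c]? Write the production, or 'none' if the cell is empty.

none

FIRST(S) = {λ, b, c}
FIRST(L) = {λ, a, g}
FIRST(C) = {λ, a, b}
FOLLOW(S) includes $ since S is the start symbol.
FOLLOW(S): S appears on no right-hand side. Thus FOLLOW(S) = {$}.
FOLLOW(C): in S->b c C, the suffix after C is empty, so FOLLOW(C) ⊇ FOLLOW(S) = {$}. Thus FOLLOW(C) = {$}.
FOLLOW(L): in S->c L, the suffix after L is empty, so FOLLOW(L) ⊇ FOLLOW(S) = {$}; in C->b L, the suffix after L is empty, so FOLLOW(L) ⊇ FOLLOW(C) = {$}. Thus FOLLOW(L) = {$}.
For L -> g b: FIRST(g b) = {g}, so it goes in M[L, t] for t ∈ {g}.
For L -> a g c: FIRST(a g c) = {a}, so it goes in M[L, t] for t ∈ {a}.
For L -> λ: FIRST(λ) = {λ}, so it goes in M[L, t] for t ∈ {}; since λ ∈ FIRST, also for every t ∈ FOLLOW(L) = {$}.
None of these place a production in M[L, c].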